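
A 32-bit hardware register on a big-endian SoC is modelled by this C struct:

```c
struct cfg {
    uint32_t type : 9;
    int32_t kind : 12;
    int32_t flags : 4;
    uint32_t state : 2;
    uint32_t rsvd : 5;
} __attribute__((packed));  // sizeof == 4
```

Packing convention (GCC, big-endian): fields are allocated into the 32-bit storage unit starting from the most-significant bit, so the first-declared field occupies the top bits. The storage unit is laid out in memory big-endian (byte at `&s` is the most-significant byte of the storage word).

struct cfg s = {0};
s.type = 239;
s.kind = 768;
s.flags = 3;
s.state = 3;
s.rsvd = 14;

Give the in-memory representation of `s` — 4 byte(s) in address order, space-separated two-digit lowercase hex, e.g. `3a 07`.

77 98 01 ee

[23+:9] type=239 & 0x1ff = 0xef; word=0x77800000
[11+:12] kind=768 & 0xfff = 0x300; word=0x77980000
[7+:4] flags=3 & 0xf = 0x3; word=0x77980180
[5+:2] state=3 & 0x3 = 0x3; word=0x779801e0
[0+:5] rsvd=14 & 0x1f = 0xe; word=0x779801ee
word = 0x779801ee → big-endian bytes:
  [0]=0x77  [1]=0x98  [2]=0x01  [3]=0xee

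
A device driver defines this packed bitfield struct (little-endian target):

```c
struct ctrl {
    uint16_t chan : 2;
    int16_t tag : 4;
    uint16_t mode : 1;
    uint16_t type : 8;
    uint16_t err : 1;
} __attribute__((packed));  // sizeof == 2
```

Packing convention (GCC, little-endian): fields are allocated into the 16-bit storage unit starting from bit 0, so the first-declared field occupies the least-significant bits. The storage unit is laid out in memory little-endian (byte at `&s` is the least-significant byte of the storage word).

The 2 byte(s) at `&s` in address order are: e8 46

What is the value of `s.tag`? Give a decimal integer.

-6

[0]=0xe8 [1]=0x46 (little-endian) → word 0x46e8
chan [0+:2] = (word>>0) & 0x3 = 0
tag [2+:4] = (word>>2) & 0xf = 10  ←
mode [6+:1] = (word>>6) & 0x1 = 1
type [7+:8] = (word>>7) & 0xff = 141
err [15+:1] = (word>>15) & 0x1 = 0
tag signed 4b, MSB=1: 10 - 16 = -6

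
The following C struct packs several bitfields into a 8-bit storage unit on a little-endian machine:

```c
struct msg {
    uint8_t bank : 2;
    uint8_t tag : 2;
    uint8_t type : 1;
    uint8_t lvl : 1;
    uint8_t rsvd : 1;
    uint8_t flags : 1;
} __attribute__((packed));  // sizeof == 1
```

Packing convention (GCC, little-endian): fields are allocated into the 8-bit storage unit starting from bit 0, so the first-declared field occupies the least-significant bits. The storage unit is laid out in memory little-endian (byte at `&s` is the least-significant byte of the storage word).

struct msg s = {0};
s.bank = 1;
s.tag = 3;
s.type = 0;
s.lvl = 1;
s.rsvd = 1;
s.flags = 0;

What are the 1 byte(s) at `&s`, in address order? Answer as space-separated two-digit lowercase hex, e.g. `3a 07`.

bank:2 = 1 → 0x1 << 0 → word 0x01
tag:2 = 3 → 0x3 << 2 → word 0x0d
type:1 = 0 → 0x0 << 4 → word 0x0d
lvl:1 = 1 → 0x1 << 5 → word 0x2d
rsvd:1 = 1 → 0x1 << 6 → word 0x6d
flags:1 = 0 → 0x0 << 7 → word 0x6d
word = 0x6d → little-endian bytes:
  [0]=0x6d

6d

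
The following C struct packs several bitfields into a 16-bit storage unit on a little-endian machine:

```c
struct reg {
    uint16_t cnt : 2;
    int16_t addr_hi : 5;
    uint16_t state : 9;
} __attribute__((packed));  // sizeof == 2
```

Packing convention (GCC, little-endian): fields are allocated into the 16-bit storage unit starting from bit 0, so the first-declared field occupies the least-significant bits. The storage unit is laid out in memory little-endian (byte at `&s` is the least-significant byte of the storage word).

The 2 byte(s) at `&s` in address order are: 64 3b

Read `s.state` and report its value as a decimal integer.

118

[0]=0x64 [1]=0x3b (little-endian) → word 0x3b64
cnt:2 @ bit 0 → (0x3b64>>0)&0x3 = 0x0
addr_hi:5 @ bit 2 → (0x3b64>>2)&0x1f = 0x19
state:9 @ bit 7 → (0x3b64>>7)&0x1ff = 0x76  ←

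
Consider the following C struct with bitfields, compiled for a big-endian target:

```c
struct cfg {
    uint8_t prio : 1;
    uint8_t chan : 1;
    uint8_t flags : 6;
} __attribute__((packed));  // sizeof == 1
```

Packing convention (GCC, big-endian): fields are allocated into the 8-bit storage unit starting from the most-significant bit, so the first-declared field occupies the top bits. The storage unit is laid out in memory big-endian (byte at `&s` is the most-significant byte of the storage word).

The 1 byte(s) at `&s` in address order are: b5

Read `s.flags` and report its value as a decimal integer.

53

[0]=0xb5 (big-endian) → word 0xb5
prio:1 @ bit 7 → (0xb5>>7)&0x1 = 0x1
chan:1 @ bit 6 → (0xb5>>6)&0x1 = 0x0
flags:6 @ bit 0 → (0xb5>>0)&0x3f = 0x35  ←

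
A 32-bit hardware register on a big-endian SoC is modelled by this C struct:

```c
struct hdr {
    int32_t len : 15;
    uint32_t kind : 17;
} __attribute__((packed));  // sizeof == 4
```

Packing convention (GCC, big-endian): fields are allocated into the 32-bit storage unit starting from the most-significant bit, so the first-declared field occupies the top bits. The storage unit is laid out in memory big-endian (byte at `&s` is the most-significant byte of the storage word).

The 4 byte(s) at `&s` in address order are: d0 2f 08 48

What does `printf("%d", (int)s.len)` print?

-6121

[0]=0xd0 [1]=0x2f [2]=0x08 [3]=0x48 (big-endian) → word 0xd02f0848
len [17+:15] = (word>>17) & 0x7fff = 26647  ←
kind [0+:17] = (word>>0) & 0x1ffff = 67656
len signed 15b, MSB=1: 26647 - 32768 = -6121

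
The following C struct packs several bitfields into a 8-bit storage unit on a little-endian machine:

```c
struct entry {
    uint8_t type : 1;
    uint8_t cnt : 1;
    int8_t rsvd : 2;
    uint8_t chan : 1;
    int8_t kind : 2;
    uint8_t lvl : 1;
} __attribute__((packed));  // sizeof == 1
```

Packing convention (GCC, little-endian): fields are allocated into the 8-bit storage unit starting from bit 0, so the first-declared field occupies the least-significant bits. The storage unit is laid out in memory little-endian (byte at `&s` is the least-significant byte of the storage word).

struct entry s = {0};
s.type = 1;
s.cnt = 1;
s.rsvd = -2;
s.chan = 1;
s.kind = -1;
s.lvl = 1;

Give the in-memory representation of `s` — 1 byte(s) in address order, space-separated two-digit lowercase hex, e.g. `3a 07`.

fb

type:1 = 1 → 0x1 << 0 → word 0x01
cnt:1 = 1 → 0x1 << 1 → word 0x03
rsvd:2 = -2 → 0x2 << 2 → word 0x0b
chan:1 = 1 → 0x1 << 4 → word 0x1b
kind:2 = -1 → 0x3 << 5 → word 0x7b
lvl:1 = 1 → 0x1 << 7 → word 0xfb
word = 0xfb → little-endian bytes:
  [0]=0xfb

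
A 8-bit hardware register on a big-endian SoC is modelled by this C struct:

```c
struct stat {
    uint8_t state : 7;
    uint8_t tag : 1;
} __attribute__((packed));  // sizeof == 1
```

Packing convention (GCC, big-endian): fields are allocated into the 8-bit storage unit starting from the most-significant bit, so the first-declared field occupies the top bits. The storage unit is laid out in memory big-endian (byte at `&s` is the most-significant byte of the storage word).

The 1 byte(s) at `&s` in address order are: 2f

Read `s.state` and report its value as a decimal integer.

23

[0]=0x2f (big-endian) → word 0x2f
state:7 @ bit 1 → (0x2f>>1)&0x7f = 0x17  ←
tag:1 @ bit 0 → (0x2f>>0)&0x1 = 0x1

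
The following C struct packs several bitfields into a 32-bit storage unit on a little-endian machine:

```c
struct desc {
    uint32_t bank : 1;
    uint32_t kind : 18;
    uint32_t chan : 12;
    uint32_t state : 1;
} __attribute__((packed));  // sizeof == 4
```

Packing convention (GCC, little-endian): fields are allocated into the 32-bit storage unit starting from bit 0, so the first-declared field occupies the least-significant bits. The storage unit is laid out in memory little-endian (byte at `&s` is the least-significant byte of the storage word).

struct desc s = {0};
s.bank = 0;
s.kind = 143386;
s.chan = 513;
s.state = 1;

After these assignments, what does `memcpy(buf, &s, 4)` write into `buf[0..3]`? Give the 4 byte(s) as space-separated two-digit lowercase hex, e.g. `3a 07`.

34 60 0c 90

[0+:1] bank=0 & 0x1 = 0x0; word=0x00000000
[1+:18] kind=143386 & 0x3ffff = 0x2301a; word=0x00046034
[19+:12] chan=513 & 0xfff = 0x201; word=0x100c6034
[31+:1] state=1 & 0x1 = 0x1; word=0x900c6034
word = 0x900c6034 → little-endian bytes:
  [0]=0x34  [1]=0x60  [2]=0x0c  [3]=0x90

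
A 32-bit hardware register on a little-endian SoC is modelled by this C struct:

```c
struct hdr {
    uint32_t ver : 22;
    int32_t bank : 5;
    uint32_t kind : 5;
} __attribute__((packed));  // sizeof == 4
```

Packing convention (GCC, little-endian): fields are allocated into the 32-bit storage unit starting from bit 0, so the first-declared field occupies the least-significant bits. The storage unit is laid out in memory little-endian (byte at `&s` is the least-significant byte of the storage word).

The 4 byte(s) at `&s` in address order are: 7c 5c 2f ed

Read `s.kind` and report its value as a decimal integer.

[0]=0x7c [1]=0x5c [2]=0x2f [3]=0xed (little-endian) → word 0xed2f5c7c
ver:22 @ bit 0 → (0xed2f5c7c>>0)&0x3fffff = 0x2f5c7c
bank:5 @ bit 22 → (0xed2f5c7c>>22)&0x1f = 0x14
kind:5 @ bit 27 → (0xed2f5c7c>>27)&0x1f = 0x1d  ←

29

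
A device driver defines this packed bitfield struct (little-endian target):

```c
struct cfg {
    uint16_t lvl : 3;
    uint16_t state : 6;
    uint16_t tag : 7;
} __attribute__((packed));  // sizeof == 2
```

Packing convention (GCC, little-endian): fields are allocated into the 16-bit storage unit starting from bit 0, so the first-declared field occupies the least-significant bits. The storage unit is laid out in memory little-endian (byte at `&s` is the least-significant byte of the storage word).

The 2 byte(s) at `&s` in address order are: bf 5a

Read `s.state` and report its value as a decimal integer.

[0]=0xbf [1]=0x5a (little-endian) → word 0x5abf
lvl:3 @ bit 0 → (0x5abf>>0)&0x7 = 0x7
state:6 @ bit 3 → (0x5abf>>3)&0x3f = 0x17  ←
tag:7 @ bit 9 → (0x5abf>>9)&0x7f = 0x2d

23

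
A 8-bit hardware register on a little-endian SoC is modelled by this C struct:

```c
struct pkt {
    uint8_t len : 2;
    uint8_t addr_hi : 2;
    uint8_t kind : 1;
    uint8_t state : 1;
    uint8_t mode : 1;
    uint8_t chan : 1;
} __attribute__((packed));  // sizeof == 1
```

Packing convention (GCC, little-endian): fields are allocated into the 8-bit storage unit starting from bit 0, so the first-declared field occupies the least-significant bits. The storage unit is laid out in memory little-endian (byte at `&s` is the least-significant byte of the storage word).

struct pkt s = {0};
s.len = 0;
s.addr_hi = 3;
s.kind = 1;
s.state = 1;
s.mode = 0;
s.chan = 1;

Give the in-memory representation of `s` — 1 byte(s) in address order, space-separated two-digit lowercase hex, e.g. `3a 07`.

bc

len (2b) val=0 bits=0x0 at bit 0: 0x00
addr_hi (2b) val=3 bits=0x3 at bit 2: 0x0c
kind (1b) val=1 bits=0x1 at bit 4: 0x1c
state (1b) val=1 bits=0x1 at bit 5: 0x3c
mode (1b) val=0 bits=0x0 at bit 6: 0x3c
chan (1b) val=1 bits=0x1 at bit 7: 0xbc
word = 0xbc → little-endian bytes:
  [0]=0xbc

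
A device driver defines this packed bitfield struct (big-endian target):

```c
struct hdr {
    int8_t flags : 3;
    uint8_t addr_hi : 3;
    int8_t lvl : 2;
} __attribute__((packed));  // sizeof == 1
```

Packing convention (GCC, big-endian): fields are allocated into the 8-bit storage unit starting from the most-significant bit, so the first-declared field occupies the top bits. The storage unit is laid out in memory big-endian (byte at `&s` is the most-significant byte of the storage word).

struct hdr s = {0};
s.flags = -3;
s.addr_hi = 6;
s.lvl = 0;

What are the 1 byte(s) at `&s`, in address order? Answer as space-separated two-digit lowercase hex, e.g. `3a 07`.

b8

flags:3 = -3 → 0x5 << 5 → word 0xa0
addr_hi:3 = 6 → 0x6 << 2 → word 0xb8
lvl:2 = 0 → 0x0 << 0 → word 0xb8
word = 0xb8 → big-endian bytes:
  [0]=0xb8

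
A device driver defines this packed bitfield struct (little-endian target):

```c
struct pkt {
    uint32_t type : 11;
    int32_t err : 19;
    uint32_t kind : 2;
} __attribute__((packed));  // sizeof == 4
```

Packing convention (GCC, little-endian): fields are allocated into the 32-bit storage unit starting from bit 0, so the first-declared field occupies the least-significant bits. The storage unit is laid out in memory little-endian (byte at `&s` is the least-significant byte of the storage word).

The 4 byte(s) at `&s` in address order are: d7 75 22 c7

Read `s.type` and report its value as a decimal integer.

1495

[0]=0xd7 [1]=0x75 [2]=0x22 [3]=0xc7 (little-endian) → word 0xc72275d7
type:11 @ bit 0 → (0xc72275d7>>0)&0x7ff = 0x5d7  ←
err:19 @ bit 11 → (0xc72275d7>>11)&0x7ffff = 0xe44e
kind:2 @ bit 30 → (0xc72275d7>>30)&0x3 = 0x3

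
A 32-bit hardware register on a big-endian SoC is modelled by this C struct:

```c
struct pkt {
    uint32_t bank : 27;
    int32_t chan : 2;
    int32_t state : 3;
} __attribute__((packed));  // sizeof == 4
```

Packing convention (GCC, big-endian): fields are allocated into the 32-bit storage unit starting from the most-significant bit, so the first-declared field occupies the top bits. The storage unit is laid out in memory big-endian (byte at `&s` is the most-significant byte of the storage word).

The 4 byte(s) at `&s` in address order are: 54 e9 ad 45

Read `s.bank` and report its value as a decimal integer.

44518762

[0]=0x54 [1]=0xe9 [2]=0xad [3]=0x45 (big-endian) → word 0x54e9ad45
bank [5+:27] = (word>>5) & 0x7ffffff = 44518762  ←
chan [3+:2] = (word>>3) & 0x3 = 0
state [0+:3] = (word>>0) & 0x7 = 5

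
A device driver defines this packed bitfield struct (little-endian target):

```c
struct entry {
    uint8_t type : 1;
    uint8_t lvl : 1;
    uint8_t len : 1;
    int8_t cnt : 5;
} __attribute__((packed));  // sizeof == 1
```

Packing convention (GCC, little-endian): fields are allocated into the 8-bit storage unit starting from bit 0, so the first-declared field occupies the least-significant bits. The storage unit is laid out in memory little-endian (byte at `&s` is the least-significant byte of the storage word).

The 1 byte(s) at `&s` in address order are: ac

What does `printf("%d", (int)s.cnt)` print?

-11

[0]=0xac (little-endian) → word 0xac
type [0+:1] = (word>>0) & 0x1 = 0
lvl [1+:1] = (word>>1) & 0x1 = 0
len [2+:1] = (word>>2) & 0x1 = 1
cnt [3+:5] = (word>>3) & 0x1f = 21  ←
cnt signed 5b, MSB=1: 21 - 32 = -11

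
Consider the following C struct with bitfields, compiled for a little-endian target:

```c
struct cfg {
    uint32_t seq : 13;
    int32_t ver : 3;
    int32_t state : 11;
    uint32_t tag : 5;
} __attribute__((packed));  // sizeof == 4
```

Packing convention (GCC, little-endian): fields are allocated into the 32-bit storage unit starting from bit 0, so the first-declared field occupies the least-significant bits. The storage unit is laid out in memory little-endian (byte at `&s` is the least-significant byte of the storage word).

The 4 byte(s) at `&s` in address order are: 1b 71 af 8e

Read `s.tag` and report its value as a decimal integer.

17

[0]=0x1b [1]=0x71 [2]=0xaf [3]=0x8e (little-endian) → word 0x8eaf711b
seq:13 @ bit 0 → (0x8eaf711b>>0)&0x1fff = 0x111b
ver:3 @ bit 13 → (0x8eaf711b>>13)&0x7 = 0x3
state:11 @ bit 16 → (0x8eaf711b>>16)&0x7ff = 0x6af
tag:5 @ bit 27 → (0x8eaf711b>>27)&0x1f = 0x11  ←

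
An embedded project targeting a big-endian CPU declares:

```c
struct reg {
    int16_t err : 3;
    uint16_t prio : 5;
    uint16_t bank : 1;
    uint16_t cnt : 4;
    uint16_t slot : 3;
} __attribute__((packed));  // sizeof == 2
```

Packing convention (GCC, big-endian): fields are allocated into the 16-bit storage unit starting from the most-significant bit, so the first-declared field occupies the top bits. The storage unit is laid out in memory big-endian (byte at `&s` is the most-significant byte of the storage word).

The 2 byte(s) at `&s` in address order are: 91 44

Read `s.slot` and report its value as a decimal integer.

[0]=0x91 [1]=0x44 (big-endian) → word 0x9144
err:3 @ bit 13 → (0x9144>>13)&0x7 = 0x4
prio:5 @ bit 8 → (0x9144>>8)&0x1f = 0x11
bank:1 @ bit 7 → (0x9144>>7)&0x1 = 0x0
cnt:4 @ bit 3 → (0x9144>>3)&0xf = 0x8
slot:3 @ bit 0 → (0x9144>>0)&0x7 = 0x4  ←

4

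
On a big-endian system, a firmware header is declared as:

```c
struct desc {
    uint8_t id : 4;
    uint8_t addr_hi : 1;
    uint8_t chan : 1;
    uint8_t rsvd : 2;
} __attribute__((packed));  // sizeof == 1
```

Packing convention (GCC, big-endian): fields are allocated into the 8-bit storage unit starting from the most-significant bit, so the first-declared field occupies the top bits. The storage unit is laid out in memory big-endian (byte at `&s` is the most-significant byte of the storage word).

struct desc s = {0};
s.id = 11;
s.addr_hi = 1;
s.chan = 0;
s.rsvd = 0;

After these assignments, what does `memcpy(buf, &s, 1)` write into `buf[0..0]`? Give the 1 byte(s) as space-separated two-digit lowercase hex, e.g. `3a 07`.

id (4b) val=11 bits=0xb at bit 4: 0xb0
addr_hi (1b) val=1 bits=0x1 at bit 3: 0xb8
chan (1b) val=0 bits=0x0 at bit 2: 0xb8
rsvd (2b) val=0 bits=0x0 at bit 0: 0xb8
word = 0xb8 → big-endian bytes:
  [0]=0xb8

b8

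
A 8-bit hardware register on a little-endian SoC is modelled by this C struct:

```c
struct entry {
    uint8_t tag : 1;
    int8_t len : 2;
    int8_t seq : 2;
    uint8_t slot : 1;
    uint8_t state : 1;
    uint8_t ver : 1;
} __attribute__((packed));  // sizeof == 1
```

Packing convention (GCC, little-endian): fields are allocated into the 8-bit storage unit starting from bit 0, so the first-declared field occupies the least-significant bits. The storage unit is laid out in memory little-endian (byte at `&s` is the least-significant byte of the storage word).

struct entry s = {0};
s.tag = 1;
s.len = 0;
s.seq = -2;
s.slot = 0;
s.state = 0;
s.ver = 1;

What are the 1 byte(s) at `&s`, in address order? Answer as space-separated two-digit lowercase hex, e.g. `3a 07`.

91

tag (1b) val=1 bits=0x1 at bit 0: 0x01
len (2b) val=0 bits=0x0 at bit 1: 0x01
seq (2b) val=-2 bits=0x2 at bit 3: 0x11
slot (1b) val=0 bits=0x0 at bit 5: 0x11
state (1b) val=0 bits=0x0 at bit 6: 0x11
ver (1b) val=1 bits=0x1 at bit 7: 0x91
word = 0x91 → little-endian bytes:
  [0]=0x91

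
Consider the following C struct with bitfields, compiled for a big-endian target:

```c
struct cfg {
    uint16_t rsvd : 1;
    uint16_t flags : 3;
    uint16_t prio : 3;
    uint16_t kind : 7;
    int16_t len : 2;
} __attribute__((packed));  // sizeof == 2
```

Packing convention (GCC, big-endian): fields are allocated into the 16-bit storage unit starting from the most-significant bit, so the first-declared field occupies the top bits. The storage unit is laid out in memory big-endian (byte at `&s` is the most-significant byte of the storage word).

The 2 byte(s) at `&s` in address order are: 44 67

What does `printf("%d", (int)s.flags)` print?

4

[0]=0x44 [1]=0x67 (big-endian) → word 0x4467
rsvd:1 @ bit 15 → (0x4467>>15)&0x1 = 0x0
flags:3 @ bit 12 → (0x4467>>12)&0x7 = 0x4  ←
prio:3 @ bit 9 → (0x4467>>9)&0x7 = 0x2
kind:7 @ bit 2 → (0x4467>>2)&0x7f = 0x19
len:2 @ bit 0 → (0x4467>>0)&0x3 = 0x3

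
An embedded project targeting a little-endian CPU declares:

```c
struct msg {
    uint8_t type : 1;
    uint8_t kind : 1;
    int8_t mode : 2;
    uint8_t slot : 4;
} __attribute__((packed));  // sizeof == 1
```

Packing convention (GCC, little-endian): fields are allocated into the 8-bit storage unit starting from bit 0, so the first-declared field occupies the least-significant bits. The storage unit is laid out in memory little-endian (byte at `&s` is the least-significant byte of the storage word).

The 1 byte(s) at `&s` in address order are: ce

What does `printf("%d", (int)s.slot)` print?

12

[0]=0xce (little-endian) → word 0xce
type:1 @ bit 0 → (0xce>>0)&0x1 = 0x0
kind:1 @ bit 1 → (0xce>>1)&0x1 = 0x1
mode:2 @ bit 2 → (0xce>>2)&0x3 = 0x3
slot:4 @ bit 4 → (0xce>>4)&0xf = 0xc  ←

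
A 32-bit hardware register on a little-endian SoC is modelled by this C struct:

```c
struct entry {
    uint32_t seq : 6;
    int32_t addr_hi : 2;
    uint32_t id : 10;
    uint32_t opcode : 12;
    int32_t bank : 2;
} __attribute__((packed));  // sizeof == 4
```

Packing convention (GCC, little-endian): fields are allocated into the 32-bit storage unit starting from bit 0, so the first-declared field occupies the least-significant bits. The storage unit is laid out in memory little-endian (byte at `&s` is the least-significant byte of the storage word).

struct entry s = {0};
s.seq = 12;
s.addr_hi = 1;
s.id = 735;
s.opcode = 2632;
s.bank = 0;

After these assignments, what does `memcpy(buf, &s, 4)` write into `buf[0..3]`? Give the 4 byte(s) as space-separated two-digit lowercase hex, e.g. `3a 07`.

seq (6b) val=12 bits=0xc at bit 0: 0x0000000c
addr_hi (2b) val=1 bits=0x1 at bit 6: 0x0000004c
id (10b) val=735 bits=0x2df at bit 8: 0x0002df4c
opcode (12b) val=2632 bits=0xa48 at bit 18: 0x2922df4c
bank (2b) val=0 bits=0x0 at bit 30: 0x2922df4c
word = 0x2922df4c → little-endian bytes:
  [0]=0x4c  [1]=0xdf  [2]=0x22  [3]=0x29

4c df 22 29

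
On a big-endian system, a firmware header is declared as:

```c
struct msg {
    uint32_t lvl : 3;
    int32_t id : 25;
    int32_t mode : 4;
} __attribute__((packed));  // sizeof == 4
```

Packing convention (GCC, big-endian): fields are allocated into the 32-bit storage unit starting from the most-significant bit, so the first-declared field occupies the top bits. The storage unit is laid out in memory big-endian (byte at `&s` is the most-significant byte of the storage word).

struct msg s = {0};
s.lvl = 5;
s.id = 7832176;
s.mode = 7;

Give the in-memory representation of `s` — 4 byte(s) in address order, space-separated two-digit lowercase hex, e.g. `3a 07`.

[29+:3] lvl=5 & 0x7 = 0x5; word=0xa0000000
[4+:25] id=7832176 & 0x1ffffff = 0x778270; word=0xa7782700
[0+:4] mode=7 & 0xf = 0x7; word=0xa7782707
word = 0xa7782707 → big-endian bytes:
  [0]=0xa7  [1]=0x78  [2]=0x27  [3]=0x07

a7 78 27 07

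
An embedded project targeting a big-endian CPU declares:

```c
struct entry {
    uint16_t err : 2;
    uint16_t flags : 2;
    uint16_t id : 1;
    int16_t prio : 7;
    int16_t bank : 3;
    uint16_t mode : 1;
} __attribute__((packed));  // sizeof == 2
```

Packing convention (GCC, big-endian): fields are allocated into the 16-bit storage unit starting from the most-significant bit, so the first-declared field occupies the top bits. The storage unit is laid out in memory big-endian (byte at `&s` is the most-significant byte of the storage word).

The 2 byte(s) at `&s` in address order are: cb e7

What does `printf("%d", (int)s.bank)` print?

3

[0]=0xcb [1]=0xe7 (big-endian) → word 0xcbe7
err [14+:2] = (word>>14) & 0x3 = 3
flags [12+:2] = (word>>12) & 0x3 = 0
id [11+:1] = (word>>11) & 0x1 = 1
prio [4+:7] = (word>>4) & 0x7f = 62
bank [1+:3] = (word>>1) & 0x7 = 3  ←
mode [0+:1] = (word>>0) & 0x1 = 1
bank signed 3b, MSB=0: value = 3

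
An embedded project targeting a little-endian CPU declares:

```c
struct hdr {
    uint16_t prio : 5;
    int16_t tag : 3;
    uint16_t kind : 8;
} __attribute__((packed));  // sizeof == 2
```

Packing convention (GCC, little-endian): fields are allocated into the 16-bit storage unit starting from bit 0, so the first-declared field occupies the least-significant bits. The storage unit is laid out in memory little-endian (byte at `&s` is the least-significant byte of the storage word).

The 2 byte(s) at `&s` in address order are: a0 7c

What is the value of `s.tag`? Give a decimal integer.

-3

[0]=0xa0 [1]=0x7c (little-endian) → word 0x7ca0
prio:5 @ bit 0 → (0x7ca0>>0)&0x1f = 0x0
tag:3 @ bit 5 → (0x7ca0>>5)&0x7 = 0x5  ←
kind:8 @ bit 8 → (0x7ca0>>8)&0xff = 0x7c
tag signed 3b, MSB=1: 5 - 8 = -3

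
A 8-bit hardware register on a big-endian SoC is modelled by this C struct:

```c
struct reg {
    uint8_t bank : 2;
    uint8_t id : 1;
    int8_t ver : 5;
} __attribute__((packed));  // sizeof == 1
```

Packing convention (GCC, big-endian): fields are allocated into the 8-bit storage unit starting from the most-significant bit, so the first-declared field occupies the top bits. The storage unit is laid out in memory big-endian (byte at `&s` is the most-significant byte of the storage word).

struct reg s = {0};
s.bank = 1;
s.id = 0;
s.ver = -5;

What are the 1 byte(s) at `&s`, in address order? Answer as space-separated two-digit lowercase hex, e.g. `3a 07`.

5b

[6+:2] bank=1 & 0x3 = 0x1; word=0x40
[5+:1] id=0 & 0x1 = 0x0; word=0x40
[0+:5] ver=-5 & 0x1f = 0x1b; word=0x5b
word = 0x5b → big-endian bytes:
  [0]=0x5b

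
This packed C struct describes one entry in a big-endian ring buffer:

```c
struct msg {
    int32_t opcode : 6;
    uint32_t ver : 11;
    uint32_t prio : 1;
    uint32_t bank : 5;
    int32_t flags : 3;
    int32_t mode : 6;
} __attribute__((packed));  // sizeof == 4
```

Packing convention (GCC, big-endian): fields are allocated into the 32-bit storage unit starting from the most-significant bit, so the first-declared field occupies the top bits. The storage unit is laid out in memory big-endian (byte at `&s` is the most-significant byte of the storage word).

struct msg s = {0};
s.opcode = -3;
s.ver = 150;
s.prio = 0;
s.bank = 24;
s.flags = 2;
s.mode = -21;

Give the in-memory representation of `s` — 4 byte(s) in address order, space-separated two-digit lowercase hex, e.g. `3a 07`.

opcode (6b) val=-3 bits=0x3d at bit 26: 0xf4000000
ver (11b) val=150 bits=0x96 at bit 15: 0xf44b0000
prio (1b) val=0 bits=0x0 at bit 14: 0xf44b0000
bank (5b) val=24 bits=0x18 at bit 9: 0xf44b3000
flags (3b) val=2 bits=0x2 at bit 6: 0xf44b3080
mode (6b) val=-21 bits=0x2b at bit 0: 0xf44b30ab
word = 0xf44b30ab → big-endian bytes:
  [0]=0xf4  [1]=0x4b  [2]=0x30  [3]=0xab

f4 4b 30 ab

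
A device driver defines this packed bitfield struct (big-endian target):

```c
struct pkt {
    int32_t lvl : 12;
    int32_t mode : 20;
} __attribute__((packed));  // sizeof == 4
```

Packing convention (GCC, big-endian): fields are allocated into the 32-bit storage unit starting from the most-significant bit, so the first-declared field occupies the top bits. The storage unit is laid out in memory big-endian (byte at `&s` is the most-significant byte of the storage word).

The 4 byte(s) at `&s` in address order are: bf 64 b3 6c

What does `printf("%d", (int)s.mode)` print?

[0]=0xbf [1]=0x64 [2]=0xb3 [3]=0x6c (big-endian) → word 0xbf64b36c
lvl [20+:12] = (word>>20) & 0xfff = 3062
mode [0+:20] = (word>>0) & 0xfffff = 308076  ←
mode signed 20b, MSB=0: value = 308076

308076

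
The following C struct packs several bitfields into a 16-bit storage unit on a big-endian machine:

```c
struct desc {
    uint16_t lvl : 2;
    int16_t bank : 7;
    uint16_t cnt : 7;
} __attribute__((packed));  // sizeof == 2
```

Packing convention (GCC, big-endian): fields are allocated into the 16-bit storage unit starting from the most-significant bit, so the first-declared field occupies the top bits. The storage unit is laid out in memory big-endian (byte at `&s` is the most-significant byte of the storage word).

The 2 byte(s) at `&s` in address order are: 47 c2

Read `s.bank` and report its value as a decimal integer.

15

[0]=0x47 [1]=0xc2 (big-endian) → word 0x47c2
lvl [14+:2] = (word>>14) & 0x3 = 1
bank [7+:7] = (word>>7) & 0x7f = 15  ←
cnt [0+:7] = (word>>0) & 0x7f = 66
bank signed 7b, MSB=0: value = 15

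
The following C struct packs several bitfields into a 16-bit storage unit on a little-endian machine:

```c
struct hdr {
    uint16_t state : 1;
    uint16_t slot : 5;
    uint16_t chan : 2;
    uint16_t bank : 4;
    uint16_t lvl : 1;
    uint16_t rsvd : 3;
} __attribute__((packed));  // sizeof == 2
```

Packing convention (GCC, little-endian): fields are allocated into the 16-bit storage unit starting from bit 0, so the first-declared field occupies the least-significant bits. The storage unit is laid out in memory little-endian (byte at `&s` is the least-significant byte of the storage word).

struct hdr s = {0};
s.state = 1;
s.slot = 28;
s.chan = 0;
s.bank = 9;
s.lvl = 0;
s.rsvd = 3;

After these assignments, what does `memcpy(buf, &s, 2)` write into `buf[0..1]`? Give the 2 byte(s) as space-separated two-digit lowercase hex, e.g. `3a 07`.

39 69

state (1b) val=1 bits=0x1 at bit 0: 0x0001
slot (5b) val=28 bits=0x1c at bit 1: 0x0039
chan (2b) val=0 bits=0x0 at bit 6: 0x0039
bank (4b) val=9 bits=0x9 at bit 8: 0x0939
lvl (1b) val=0 bits=0x0 at bit 12: 0x0939
rsvd (3b) val=3 bits=0x3 at bit 13: 0x6939
word = 0x6939 → little-endian bytes:
  [0]=0x39  [1]=0x69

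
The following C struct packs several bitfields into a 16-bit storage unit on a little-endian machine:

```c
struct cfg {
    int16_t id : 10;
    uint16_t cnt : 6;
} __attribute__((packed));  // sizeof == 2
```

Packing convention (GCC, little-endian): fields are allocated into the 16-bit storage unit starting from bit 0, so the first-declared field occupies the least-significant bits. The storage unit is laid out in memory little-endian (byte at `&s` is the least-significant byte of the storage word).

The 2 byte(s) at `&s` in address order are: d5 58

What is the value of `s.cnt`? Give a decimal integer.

22

[0]=0xd5 [1]=0x58 (little-endian) → word 0x58d5
id [0+:10] = (word>>0) & 0x3ff = 213
cnt [10+:6] = (word>>10) & 0x3f = 22  ←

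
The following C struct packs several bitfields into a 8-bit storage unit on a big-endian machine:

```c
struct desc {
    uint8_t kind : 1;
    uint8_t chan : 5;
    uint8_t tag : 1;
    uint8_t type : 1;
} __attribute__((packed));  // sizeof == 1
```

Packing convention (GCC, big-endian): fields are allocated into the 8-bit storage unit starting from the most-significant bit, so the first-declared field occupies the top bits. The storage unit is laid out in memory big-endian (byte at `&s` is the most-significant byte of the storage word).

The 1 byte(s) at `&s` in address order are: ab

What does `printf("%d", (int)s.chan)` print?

10

[0]=0xab (big-endian) → word 0xab
kind [7+:1] = (word>>7) & 0x1 = 1
chan [2+:5] = (word>>2) & 0x1f = 10  ←
tag [1+:1] = (word>>1) & 0x1 = 1
type [0+:1] = (word>>0) & 0x1 = 1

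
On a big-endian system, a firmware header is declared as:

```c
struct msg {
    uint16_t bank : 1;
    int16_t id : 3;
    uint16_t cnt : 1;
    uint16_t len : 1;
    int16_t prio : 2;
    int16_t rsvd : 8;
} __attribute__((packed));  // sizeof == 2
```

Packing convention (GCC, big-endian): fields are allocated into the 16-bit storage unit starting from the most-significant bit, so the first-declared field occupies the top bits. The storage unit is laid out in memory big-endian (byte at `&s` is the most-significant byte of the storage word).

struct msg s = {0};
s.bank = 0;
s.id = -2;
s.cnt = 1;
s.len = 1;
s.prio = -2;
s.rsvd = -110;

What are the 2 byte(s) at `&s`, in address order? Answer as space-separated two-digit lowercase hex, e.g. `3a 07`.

6e 92

bank:1 = 0 → 0x0 << 15 → word 0x0000
id:3 = -2 → 0x6 << 12 → word 0x6000
cnt:1 = 1 → 0x1 << 11 → word 0x6800
len:1 = 1 → 0x1 << 10 → word 0x6c00
prio:2 = -2 → 0x2 << 8 → word 0x6e00
rsvd:8 = -110 → 0x92 << 0 → word 0x6e92
word = 0x6e92 → big-endian bytes:
  [0]=0x6e  [1]=0x92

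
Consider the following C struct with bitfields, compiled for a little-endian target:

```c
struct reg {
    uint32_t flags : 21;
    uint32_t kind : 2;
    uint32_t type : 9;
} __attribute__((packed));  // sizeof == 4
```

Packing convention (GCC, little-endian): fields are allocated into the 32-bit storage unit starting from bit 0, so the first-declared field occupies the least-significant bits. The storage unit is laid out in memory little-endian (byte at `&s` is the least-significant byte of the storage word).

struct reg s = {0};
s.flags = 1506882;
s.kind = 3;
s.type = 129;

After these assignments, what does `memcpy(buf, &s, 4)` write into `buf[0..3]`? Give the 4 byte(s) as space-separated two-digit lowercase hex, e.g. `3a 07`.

42 fe f6 40

flags (21b) val=1506882 bits=0x16fe42 at bit 0: 0x0016fe42
kind (2b) val=3 bits=0x3 at bit 21: 0x0076fe42
type (9b) val=129 bits=0x81 at bit 23: 0x40f6fe42
word = 0x40f6fe42 → little-endian bytes:
  [0]=0x42  [1]=0xfe  [2]=0xf6  [3]=0x40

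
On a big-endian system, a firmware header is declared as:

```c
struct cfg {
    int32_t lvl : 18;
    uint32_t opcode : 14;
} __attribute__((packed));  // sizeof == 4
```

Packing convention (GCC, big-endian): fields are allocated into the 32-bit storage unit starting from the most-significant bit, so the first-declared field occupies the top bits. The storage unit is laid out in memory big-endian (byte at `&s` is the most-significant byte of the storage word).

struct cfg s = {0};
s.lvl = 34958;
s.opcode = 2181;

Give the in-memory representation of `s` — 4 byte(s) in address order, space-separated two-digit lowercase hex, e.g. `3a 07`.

22 23 88 85

lvl:18 = 34958 → 0x888e << 14 → word 0x22238000
opcode:14 = 2181 → 0x885 << 0 → word 0x22238885
word = 0x22238885 → big-endian bytes:
  [0]=0x22  [1]=0x23  [2]=0x88  [3]=0x85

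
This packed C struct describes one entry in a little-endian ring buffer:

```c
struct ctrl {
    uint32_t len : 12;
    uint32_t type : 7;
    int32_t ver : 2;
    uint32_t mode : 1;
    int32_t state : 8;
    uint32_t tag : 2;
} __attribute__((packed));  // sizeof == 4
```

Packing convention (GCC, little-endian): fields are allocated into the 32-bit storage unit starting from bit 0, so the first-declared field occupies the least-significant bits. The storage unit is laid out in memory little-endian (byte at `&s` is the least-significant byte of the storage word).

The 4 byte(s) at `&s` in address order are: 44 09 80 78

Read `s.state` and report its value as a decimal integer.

[0]=0x44 [1]=0x09 [2]=0x80 [3]=0x78 (little-endian) → word 0x78800944
len:12 @ bit 0 → (0x78800944>>0)&0xfff = 0x944
type:7 @ bit 12 → (0x78800944>>12)&0x7f = 0x0
ver:2 @ bit 19 → (0x78800944>>19)&0x3 = 0x0
mode:1 @ bit 21 → (0x78800944>>21)&0x1 = 0x0
state:8 @ bit 22 → (0x78800944>>22)&0xff = 0xe2  ←
tag:2 @ bit 30 → (0x78800944>>30)&0x3 = 0x1
state signed 8b, MSB=1: 226 - 256 = -30

-30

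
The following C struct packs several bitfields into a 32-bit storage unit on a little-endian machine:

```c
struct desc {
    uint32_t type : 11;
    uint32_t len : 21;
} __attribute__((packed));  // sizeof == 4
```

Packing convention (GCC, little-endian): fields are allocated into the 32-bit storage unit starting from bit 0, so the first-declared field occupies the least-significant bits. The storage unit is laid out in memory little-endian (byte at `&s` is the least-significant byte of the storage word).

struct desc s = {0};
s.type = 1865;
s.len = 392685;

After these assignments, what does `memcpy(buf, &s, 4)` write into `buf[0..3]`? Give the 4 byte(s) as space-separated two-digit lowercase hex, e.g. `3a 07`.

49 6f ef 2f

type:11 = 1865 → 0x749 << 0 → word 0x00000749
len:21 = 392685 → 0x5fded << 11 → word 0x2fef6f49
word = 0x2fef6f49 → little-endian bytes:
  [0]=0x49  [1]=0x6f  [2]=0xef  [3]=0x2f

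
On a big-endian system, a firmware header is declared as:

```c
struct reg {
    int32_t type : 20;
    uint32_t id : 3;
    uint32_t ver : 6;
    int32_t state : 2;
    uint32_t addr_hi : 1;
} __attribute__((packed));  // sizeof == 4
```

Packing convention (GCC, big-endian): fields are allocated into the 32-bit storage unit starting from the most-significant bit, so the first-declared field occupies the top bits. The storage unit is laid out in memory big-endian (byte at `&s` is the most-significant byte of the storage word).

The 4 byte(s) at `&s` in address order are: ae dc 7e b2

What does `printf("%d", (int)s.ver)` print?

22

[0]=0xae [1]=0xdc [2]=0x7e [3]=0xb2 (big-endian) → word 0xaedc7eb2
type [12+:20] = (word>>12) & 0xfffff = 716231
id [9+:3] = (word>>9) & 0x7 = 7
ver [3+:6] = (word>>3) & 0x3f = 22  ←
state [1+:2] = (word>>1) & 0x3 = 1
addr_hi [0+:1] = (word>>0) & 0x1 = 0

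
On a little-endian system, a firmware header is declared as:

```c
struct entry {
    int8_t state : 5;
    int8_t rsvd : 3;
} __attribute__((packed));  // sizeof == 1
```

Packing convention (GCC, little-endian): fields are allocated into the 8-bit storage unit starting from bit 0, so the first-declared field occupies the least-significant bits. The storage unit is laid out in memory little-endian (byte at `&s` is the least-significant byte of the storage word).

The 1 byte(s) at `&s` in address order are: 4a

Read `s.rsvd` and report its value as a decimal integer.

2

[0]=0x4a (little-endian) → word 0x4a
state:5 @ bit 0 → (0x4a>>0)&0x1f = 0xa
rsvd:3 @ bit 5 → (0x4a>>5)&0x7 = 0x2  ←
rsvd signed 3b, MSB=0: value = 2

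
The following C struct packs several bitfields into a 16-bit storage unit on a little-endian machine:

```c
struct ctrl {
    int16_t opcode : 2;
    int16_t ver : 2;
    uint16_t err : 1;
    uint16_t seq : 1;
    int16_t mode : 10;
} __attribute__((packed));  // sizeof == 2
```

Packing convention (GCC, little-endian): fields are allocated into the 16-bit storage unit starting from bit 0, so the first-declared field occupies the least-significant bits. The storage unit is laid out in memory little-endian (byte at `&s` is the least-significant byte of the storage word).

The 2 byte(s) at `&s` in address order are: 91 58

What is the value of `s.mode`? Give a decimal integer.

354

[0]=0x91 [1]=0x58 (little-endian) → word 0x5891
opcode [0+:2] = (word>>0) & 0x3 = 1
ver [2+:2] = (word>>2) & 0x3 = 0
err [4+:1] = (word>>4) & 0x1 = 1
seq [5+:1] = (word>>5) & 0x1 = 0
mode [6+:10] = (word>>6) & 0x3ff = 354  ←
mode signed 10b, MSB=0: value = 354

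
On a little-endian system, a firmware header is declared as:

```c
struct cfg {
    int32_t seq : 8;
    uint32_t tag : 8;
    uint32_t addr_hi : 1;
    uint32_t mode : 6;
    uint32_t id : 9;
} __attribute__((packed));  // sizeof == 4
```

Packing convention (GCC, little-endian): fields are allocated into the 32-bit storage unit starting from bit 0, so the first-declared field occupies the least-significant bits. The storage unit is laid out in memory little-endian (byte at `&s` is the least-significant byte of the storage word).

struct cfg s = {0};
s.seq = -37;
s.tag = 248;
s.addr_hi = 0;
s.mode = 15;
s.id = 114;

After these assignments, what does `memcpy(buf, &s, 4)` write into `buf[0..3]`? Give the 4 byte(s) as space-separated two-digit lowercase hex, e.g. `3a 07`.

seq:8 = -37 → 0xdb << 0 → word 0x000000db
tag:8 = 248 → 0xf8 << 8 → word 0x0000f8db
addr_hi:1 = 0 → 0x0 << 16 → word 0x0000f8db
mode:6 = 15 → 0xf << 17 → word 0x001ef8db
id:9 = 114 → 0x72 << 23 → word 0x391ef8db
word = 0x391ef8db → little-endian bytes:
  [0]=0xdb  [1]=0xf8  [2]=0x1e  [3]=0x39

db f8 1e 39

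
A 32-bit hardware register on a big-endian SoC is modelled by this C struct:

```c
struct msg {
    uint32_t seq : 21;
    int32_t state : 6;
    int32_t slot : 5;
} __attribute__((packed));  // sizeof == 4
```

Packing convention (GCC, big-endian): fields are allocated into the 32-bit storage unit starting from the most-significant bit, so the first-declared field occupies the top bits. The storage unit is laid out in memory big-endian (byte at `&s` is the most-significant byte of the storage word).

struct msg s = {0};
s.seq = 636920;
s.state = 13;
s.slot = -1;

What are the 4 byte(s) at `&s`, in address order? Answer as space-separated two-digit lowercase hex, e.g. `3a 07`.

seq:21 = 636920 → 0x9b7f8 << 11 → word 0x4dbfc000
state:6 = 13 → 0xd << 5 → word 0x4dbfc1a0
slot:5 = -1 → 0x1f << 0 → word 0x4dbfc1bf
word = 0x4dbfc1bf → big-endian bytes:
  [0]=0x4d  [1]=0xbf  [2]=0xc1  [3]=0xbf

4d bf c1 bf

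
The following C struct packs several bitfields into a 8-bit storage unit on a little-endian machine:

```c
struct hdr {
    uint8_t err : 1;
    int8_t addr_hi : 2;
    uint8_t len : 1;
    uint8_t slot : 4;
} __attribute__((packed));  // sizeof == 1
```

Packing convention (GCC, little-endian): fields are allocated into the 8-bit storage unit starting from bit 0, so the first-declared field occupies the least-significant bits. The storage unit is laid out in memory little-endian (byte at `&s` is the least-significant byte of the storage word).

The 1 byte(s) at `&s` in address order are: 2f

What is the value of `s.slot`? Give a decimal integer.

[0]=0x2f (little-endian) → word 0x2f
err [0+:1] = (word>>0) & 0x1 = 1
addr_hi [1+:2] = (word>>1) & 0x3 = 3
len [3+:1] = (word>>3) & 0x1 = 1
slot [4+:4] = (word>>4) & 0xf = 2  ←

2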